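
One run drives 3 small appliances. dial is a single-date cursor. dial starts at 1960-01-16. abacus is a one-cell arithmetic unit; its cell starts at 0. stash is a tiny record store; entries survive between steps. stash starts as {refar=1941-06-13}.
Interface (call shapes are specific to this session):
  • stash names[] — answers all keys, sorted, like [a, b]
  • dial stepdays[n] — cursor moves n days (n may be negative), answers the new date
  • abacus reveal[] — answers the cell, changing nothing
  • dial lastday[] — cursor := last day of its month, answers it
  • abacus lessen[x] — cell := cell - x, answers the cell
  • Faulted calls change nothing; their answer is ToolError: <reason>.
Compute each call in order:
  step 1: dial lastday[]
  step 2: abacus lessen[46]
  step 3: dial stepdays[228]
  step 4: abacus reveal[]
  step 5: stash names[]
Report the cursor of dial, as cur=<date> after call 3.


==> dial lastday()
<== 1960-01-31
==> abacus lessen(x='46')
<== -46
==> dial stepdays(n='228')
<== 1960-09-15
==> abacus reveal()
<== -46
==> stash names()
<== [refar]

Answer: cur=1960-09-15


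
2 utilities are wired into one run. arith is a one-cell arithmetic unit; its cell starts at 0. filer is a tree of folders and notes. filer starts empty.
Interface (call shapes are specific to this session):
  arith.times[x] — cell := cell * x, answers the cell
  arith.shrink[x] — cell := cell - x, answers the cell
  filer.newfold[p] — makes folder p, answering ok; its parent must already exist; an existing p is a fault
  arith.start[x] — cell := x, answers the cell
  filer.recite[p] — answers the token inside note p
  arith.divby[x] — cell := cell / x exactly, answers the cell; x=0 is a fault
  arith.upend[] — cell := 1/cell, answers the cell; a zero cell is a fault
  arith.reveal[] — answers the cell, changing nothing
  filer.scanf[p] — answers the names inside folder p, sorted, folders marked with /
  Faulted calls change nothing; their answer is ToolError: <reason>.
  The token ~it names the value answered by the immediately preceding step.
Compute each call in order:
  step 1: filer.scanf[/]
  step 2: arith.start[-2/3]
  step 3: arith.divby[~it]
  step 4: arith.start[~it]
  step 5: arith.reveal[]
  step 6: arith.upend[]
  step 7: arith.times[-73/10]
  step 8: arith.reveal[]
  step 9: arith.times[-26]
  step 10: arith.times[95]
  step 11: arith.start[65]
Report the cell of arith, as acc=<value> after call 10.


-> scanf(p→/)
<- []
-> start(x→-2/3)
<- -2/3
-> divby(x→~it)
<- 1
-> start(x→~it)
<- 1
-> reveal()
<- 1
-> upend()
<- 1
-> times(x→-73/10)
<- -73/10
-> reveal()
<- -73/10
-> times(x→-26)
<- 949/5
-> times(x→95)
<- 18031
-> start(x→65)
<- 65

Answer: acc=18031


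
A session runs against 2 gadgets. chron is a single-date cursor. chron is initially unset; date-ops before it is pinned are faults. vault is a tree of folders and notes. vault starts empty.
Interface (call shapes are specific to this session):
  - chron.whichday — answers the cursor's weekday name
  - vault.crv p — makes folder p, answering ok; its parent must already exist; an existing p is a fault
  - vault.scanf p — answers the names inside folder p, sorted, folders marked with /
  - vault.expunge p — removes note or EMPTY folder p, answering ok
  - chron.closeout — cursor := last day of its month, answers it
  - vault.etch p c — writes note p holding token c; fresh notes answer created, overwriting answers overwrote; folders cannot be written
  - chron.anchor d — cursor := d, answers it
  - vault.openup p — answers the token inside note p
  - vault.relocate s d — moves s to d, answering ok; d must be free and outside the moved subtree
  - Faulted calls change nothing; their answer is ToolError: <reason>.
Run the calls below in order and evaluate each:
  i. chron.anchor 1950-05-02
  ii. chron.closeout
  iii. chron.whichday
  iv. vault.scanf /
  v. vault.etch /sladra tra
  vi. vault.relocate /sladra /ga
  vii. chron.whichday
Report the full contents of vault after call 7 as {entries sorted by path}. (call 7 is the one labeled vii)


Answer: {ga=tra}

Derivation:
~$ chron.anchor d='1950-05-02'
= 1950-05-02
~$ chron.closeout
= 1950-05-31
~$ chron.whichday
= Wednesday
~$ vault.scanf p='/'
= []
~$ vault.etch p='/sladra' c='tra'
= created
~$ vault.relocate s='/sladra' d='/ga'
= ok
~$ chron.whichday
= Wednesday


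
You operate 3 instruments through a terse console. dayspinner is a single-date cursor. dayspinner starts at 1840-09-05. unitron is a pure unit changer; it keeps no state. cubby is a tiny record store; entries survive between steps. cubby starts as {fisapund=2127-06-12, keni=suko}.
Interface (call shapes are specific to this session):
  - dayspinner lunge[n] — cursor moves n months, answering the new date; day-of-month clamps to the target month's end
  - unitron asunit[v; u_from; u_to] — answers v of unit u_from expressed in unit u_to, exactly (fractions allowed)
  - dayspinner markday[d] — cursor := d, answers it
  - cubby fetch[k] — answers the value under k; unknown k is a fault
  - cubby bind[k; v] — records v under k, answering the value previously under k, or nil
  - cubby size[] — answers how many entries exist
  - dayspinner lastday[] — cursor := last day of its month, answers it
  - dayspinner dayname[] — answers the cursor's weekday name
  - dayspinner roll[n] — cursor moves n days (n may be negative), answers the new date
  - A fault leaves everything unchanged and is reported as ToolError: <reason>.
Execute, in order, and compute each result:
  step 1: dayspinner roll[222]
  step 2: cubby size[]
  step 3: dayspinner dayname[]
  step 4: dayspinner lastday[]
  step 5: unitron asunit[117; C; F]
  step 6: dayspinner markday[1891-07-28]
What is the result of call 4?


// 1. dayspinner roll(n=222) -> 1841-04-15
// 2. cubby size() -> 2
// 3. dayspinner dayname() -> Thursday
// 4. dayspinner lastday() -> 1841-04-30
// 5. unitron asunit(v=117, u_from=C, u_to=F) -> 1213/5
// 6. dayspinner markday(d=1891-07-28) -> 1891-07-28

Answer: 1841-04-30


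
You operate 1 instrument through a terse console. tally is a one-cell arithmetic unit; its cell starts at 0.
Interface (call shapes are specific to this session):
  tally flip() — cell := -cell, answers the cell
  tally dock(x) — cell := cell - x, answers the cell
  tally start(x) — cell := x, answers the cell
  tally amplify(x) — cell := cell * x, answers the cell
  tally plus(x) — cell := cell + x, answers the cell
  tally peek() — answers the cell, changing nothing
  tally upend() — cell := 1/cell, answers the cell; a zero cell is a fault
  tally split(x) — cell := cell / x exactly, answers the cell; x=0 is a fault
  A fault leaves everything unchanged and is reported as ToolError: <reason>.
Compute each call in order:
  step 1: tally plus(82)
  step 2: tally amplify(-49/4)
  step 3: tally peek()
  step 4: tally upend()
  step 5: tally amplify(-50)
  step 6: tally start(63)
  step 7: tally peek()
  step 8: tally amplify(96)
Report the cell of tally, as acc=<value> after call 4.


Invoking tally plus(x='82'): 82.
I run tally amplify(x='-49/4'), giving -2009/2.
I run tally peek(), yielding -2009/2.
Now I run tally upend, and observe -2/2009.
I invoke tally amplify(x='-50'), and see 100/2009.
Calling tally start(x='63'), → 63.
I invoke tally peek(), — result: 63.
Using tally amplify(x='96'), — result: 6048.

Answer: acc=-2/2009


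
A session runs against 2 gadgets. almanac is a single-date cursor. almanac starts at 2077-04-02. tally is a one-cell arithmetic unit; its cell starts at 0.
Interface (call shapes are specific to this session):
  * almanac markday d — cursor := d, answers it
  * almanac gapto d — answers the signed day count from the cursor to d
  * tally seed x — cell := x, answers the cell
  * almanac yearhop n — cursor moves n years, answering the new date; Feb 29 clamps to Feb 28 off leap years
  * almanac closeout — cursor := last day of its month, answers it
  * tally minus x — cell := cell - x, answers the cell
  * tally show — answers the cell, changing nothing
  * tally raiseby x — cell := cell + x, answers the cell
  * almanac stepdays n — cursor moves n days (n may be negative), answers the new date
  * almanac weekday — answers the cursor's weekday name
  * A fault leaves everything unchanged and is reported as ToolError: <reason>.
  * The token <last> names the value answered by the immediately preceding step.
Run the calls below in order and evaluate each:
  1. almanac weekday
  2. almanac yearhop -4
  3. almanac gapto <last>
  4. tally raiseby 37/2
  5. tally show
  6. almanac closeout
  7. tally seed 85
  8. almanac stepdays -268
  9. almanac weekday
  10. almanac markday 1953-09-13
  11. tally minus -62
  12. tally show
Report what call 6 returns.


Answer: 2073-04-30

Derivation:
;; almanac weekday() ~> Friday
;; almanac yearhop(n→-4) ~> 2073-04-02
;; almanac gapto(d→<last>) ~> 0
;; tally raiseby(x→37/2) ~> 37/2
;; tally show() ~> 37/2
;; almanac closeout() ~> 2073-04-30
;; tally seed(x→85) ~> 85
;; almanac stepdays(n→-268) ~> 2072-08-05
;; almanac weekday() ~> Friday
;; almanac markday(d→1953-09-13) ~> 1953-09-13
;; tally minus(x→-62) ~> 147
;; tally show() ~> 147


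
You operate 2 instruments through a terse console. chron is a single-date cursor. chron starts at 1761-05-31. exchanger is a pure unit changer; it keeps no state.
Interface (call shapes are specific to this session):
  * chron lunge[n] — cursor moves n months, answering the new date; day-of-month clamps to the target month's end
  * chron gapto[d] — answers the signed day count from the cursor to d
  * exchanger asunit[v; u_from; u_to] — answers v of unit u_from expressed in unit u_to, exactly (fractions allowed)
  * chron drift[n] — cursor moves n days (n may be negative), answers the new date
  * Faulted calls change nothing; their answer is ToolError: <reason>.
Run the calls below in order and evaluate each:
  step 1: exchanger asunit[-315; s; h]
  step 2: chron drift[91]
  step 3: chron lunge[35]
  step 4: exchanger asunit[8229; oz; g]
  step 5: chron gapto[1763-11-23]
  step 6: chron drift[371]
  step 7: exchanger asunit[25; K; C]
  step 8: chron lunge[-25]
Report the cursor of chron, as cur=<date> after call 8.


==> exchanger asunit(-315, s, h)
<== -7/80
==> chron drift(91)
<== 1761-08-30
==> chron lunge(35)
<== 1764-07-30
==> exchanger asunit(8229, oz, g)
<== 373261161273/1600000
==> chron gapto(1763-11-23)
<== -250
==> chron drift(371)
<== 1765-08-05
==> exchanger asunit(25, K, C)
<== -4963/20
==> chron lunge(-25)
<== 1763-07-05

Answer: cur=1763-07-05


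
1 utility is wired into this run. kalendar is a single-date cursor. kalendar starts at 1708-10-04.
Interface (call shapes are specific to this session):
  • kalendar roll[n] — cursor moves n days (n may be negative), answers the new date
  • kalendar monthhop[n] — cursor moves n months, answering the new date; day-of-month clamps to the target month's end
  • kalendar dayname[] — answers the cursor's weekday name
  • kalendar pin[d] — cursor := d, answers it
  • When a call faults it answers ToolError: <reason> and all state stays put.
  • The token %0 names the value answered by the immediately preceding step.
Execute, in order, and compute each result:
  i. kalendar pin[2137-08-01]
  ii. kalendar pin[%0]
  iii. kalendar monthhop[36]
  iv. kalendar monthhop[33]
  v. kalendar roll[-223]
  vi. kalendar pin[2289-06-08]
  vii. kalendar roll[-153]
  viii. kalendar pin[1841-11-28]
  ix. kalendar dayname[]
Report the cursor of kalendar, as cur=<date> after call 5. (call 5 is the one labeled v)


-> kalendar pin(d='2137-08-01')
<- 2137-08-01
-> kalendar pin(d='%0')
<- 2137-08-01
-> kalendar monthhop(n='36')
<- 2140-08-01
-> kalendar monthhop(n='33')
<- 2143-05-01
-> kalendar roll(n='-223')
<- 2142-09-20
-> kalendar pin(d='2289-06-08')
<- 2289-06-08
-> kalendar roll(n='-153')
<- 2289-01-06
-> kalendar pin(d='1841-11-28')
<- 1841-11-28
-> kalendar dayname()
<- Sunday

Answer: cur=2142-09-20


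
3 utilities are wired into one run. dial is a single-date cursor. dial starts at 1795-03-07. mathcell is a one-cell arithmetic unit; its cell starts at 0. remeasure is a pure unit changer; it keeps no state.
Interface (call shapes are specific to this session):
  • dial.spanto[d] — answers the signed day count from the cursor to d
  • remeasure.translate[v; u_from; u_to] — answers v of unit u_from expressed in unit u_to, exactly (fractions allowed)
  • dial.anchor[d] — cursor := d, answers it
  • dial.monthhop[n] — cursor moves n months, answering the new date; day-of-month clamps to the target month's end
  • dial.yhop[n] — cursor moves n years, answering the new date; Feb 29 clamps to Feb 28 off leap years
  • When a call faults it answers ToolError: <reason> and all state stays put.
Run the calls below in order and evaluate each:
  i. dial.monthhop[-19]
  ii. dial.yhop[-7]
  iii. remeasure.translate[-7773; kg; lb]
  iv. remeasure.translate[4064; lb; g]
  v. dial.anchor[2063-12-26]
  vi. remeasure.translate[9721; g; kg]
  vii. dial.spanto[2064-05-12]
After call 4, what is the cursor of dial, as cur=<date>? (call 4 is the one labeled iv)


Do: dial.monthhop[-19]
See: 1793-08-07
Do: dial.yhop[-7]
See: 1786-08-07
Do: remeasure.translate[-7773; kg; lb]
See: -777300000000/45359237
Do: remeasure.translate[4064; lb; g]
See: 5760623099/3125
Do: dial.anchor[2063-12-26]
See: 2063-12-26
Do: remeasure.translate[9721; g; kg]
See: 9721/1000
Do: dial.spanto[2064-05-12]
See: 138

Answer: cur=1786-08-07


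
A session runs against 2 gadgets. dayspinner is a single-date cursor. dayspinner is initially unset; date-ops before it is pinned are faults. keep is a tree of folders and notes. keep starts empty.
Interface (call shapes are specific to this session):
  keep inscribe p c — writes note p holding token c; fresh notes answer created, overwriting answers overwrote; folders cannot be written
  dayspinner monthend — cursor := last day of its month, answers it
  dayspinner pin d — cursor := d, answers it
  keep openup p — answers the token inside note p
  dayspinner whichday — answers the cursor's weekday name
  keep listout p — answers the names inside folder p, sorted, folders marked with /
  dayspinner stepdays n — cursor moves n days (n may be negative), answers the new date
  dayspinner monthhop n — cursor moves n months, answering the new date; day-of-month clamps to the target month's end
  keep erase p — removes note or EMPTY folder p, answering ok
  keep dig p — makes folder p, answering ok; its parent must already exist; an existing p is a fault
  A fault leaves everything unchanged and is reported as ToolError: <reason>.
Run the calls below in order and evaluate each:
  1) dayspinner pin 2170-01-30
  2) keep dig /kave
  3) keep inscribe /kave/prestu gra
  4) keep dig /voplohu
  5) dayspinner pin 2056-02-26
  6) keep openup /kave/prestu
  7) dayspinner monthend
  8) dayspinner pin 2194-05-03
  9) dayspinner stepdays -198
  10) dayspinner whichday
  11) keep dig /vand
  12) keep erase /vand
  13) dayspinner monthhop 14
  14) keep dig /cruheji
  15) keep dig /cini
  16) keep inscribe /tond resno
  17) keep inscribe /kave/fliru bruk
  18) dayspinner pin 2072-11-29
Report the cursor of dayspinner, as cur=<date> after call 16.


Answer: cur=2194-12-17

Derivation:
Act: dayspinner pin[d→2170-01-30]
Obs: 2170-01-30
Act: keep dig[p→/kave]
Obs: ok
Act: keep inscribe[p→/kave/prestu; c→gra]
Obs: created
Act: keep dig[p→/voplohu]
Obs: ok
Act: dayspinner pin[d→2056-02-26]
Obs: 2056-02-26
Act: keep openup[p→/kave/prestu]
Obs: gra
Act: dayspinner monthend[]
Obs: 2056-02-29
Act: dayspinner pin[d→2194-05-03]
Obs: 2194-05-03
Act: dayspinner stepdays[n→-198]
Obs: 2193-10-17
Act: dayspinner whichday[]
Obs: Thursday
Act: keep dig[p→/vand]
Obs: ok
Act: keep erase[p→/vand]
Obs: ok
Act: dayspinner monthhop[n→14]
Obs: 2194-12-17
Act: keep dig[p→/cruheji]
Obs: ok
Act: keep dig[p→/cini]
Obs: ok
Act: keep inscribe[p→/tond; c→resno]
Obs: created
Act: keep inscribe[p→/kave/fliru; c→bruk]
Obs: created
Act: dayspinner pin[d→2072-11-29]
Obs: 2072-11-29


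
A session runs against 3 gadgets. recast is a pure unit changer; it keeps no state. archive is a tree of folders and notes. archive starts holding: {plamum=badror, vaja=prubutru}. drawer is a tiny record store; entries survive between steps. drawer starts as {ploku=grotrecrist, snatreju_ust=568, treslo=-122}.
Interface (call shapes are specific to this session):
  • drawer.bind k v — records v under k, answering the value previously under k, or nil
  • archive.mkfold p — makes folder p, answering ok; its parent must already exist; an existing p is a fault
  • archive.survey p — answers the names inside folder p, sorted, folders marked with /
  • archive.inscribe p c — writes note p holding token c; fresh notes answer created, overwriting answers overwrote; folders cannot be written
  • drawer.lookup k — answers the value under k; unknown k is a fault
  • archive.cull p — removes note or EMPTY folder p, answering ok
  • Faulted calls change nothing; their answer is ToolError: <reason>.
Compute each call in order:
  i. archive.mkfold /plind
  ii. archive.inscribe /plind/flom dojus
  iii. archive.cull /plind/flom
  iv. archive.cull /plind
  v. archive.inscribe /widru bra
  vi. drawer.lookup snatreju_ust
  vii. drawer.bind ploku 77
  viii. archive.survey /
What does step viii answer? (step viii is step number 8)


Answer: [plamum, vaja, widru]

Derivation:
$ archive.mkfold p=/plind
:: ok
$ archive.inscribe p=/plind/flom c=dojus
:: created
$ archive.cull p=/plind/flom
:: ok
$ archive.cull p=/plind
:: ok
$ archive.inscribe p=/widru c=bra
:: created
$ drawer.lookup k=snatreju_ust
:: 568
$ drawer.bind k=ploku v=77
:: grotrecrist
$ archive.survey p=/
:: [plamum, vaja, widru]


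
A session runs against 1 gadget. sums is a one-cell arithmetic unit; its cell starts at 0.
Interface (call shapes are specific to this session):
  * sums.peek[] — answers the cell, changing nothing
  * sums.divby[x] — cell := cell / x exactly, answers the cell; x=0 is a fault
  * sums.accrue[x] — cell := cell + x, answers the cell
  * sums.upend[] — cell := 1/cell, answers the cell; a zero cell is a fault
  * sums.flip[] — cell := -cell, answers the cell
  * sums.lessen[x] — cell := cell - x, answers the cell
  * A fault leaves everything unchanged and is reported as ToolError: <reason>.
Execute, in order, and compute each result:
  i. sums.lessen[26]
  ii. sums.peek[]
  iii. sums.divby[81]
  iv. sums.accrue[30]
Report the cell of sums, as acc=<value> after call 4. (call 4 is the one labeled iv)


>> lessen(x='26')
<< -26
>> peek()
<< -26
>> divby(x='81')
<< -26/81
>> accrue(x='30')
<< 2404/81

Answer: acc=2404/81


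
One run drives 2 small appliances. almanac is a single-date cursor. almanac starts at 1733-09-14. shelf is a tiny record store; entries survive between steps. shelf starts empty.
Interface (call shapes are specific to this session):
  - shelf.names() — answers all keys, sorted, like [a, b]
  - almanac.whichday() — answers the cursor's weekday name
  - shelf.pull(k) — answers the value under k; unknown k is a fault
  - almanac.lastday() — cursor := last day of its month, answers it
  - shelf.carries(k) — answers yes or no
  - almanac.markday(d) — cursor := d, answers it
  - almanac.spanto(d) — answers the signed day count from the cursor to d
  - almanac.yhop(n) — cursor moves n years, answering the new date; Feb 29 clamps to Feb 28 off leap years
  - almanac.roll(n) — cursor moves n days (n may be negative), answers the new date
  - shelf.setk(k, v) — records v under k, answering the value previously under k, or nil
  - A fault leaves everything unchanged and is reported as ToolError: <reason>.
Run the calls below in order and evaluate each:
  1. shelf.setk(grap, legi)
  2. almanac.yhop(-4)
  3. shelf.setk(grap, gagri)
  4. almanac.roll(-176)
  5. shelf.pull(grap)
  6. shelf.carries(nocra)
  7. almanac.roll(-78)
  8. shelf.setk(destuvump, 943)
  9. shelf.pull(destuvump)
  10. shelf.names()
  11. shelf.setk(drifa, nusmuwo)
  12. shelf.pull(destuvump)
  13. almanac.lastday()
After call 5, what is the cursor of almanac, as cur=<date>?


-> setk(k=grap, v=legi)
<- nil
-> yhop(n=-4)
<- 1729-09-14
-> setk(k=grap, v=gagri)
<- legi
-> roll(n=-176)
<- 1729-03-22
-> pull(k=grap)
<- gagri
-> carries(k=nocra)
<- no
-> roll(n=-78)
<- 1729-01-03
-> setk(k=destuvump, v=943)
<- nil
-> pull(k=destuvump)
<- 943
-> names()
<- [destuvump, grap]
-> setk(k=drifa, v=nusmuwo)
<- nil
-> pull(k=destuvump)
<- 943
-> lastday()
<- 1729-01-31

Answer: cur=1729-03-22


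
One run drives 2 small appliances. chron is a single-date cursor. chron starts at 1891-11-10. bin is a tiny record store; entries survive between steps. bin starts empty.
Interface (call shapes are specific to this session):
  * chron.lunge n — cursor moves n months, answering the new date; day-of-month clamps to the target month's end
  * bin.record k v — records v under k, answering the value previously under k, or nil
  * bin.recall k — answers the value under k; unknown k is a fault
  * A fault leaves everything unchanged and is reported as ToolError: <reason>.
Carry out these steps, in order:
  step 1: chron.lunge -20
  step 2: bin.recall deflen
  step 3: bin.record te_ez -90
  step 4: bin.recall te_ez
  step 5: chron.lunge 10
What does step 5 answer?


Answer: 1891-01-10

Derivation:
·→ lunge(n: -20)
·← 1890-03-10
·→ recall(k: deflen)
·← ToolError: no such key deflen
·→ record(k: te_ez, v: -90)
·← nil
·→ recall(k: te_ez)
·← -90
·→ lunge(n: 10)
·← 1891-01-10


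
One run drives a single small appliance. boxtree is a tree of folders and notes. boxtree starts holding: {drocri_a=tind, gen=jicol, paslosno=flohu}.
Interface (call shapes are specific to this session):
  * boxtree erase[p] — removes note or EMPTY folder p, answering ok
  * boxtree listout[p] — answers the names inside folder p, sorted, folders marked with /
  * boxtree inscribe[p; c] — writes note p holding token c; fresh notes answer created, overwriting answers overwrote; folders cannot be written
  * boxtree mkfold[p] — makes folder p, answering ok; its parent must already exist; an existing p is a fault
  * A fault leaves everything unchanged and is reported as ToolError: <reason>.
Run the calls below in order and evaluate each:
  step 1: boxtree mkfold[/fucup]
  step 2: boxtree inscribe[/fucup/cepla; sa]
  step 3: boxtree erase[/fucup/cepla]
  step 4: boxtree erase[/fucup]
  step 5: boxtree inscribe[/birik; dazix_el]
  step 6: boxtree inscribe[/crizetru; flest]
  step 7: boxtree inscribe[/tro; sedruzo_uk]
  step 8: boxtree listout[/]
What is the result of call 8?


Answer: [birik, crizetru, drocri_a, gen, paslosno, tro]

Derivation:
·→ boxtree mkfold(/fucup)
·← ok
·→ boxtree inscribe(/fucup/cepla, sa)
·← created
·→ boxtree erase(/fucup/cepla)
·← ok
·→ boxtree erase(/fucup)
·← ok
·→ boxtree inscribe(/birik, dazix_el)
·← created
·→ boxtree inscribe(/crizetru, flest)
·← created
·→ boxtree inscribe(/tro, sedruzo_uk)
·← created
·→ boxtree listout(/)
·← [birik, crizetru, drocri_a, gen, paslosno, tro]


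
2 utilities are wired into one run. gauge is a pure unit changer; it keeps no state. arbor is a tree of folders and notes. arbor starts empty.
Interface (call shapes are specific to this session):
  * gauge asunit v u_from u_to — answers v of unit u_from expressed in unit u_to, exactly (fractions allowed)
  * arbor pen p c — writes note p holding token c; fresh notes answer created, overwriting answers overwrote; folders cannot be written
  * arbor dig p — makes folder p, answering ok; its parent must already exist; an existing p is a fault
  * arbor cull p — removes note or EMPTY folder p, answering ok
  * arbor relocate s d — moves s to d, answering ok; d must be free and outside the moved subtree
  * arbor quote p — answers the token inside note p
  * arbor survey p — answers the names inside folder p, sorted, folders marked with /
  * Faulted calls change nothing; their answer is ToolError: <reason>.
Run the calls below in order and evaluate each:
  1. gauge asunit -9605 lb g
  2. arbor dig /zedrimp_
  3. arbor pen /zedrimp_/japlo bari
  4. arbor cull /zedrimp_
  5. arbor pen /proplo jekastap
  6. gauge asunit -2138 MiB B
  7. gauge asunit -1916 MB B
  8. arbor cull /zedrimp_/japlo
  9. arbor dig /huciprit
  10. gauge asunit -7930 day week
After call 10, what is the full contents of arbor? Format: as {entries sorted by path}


I invoke gauge asunit with v='-9605', u_from='lb', u_to='g', and see -87135094277/20000.
I invoke arbor dig with p='/zedrimp_', and see ok.
Calling arbor pen with p='/zedrimp_/japlo', c='bari', → created.
I run arbor cull with p='/zedrimp_', which returns ToolError: not empty.
I call arbor pen with p='/proplo', c='jekastap', and observe created.
Then gauge asunit with v='-2138', u_from='MiB', u_to='B', and observe -2241855488.
Using gauge asunit with v='-1916', u_from='MB', u_to='B', yielding -1916000000.
Invoking arbor cull with p='/zedrimp_/japlo', yielding ok.
Then arbor dig with p='/huciprit', yielding ok.
I invoke gauge asunit with v='-7930', u_from='day', u_to='week', and observe -7930/7.

Answer: {huciprit/, proplo=jekastap, zedrimp_/}


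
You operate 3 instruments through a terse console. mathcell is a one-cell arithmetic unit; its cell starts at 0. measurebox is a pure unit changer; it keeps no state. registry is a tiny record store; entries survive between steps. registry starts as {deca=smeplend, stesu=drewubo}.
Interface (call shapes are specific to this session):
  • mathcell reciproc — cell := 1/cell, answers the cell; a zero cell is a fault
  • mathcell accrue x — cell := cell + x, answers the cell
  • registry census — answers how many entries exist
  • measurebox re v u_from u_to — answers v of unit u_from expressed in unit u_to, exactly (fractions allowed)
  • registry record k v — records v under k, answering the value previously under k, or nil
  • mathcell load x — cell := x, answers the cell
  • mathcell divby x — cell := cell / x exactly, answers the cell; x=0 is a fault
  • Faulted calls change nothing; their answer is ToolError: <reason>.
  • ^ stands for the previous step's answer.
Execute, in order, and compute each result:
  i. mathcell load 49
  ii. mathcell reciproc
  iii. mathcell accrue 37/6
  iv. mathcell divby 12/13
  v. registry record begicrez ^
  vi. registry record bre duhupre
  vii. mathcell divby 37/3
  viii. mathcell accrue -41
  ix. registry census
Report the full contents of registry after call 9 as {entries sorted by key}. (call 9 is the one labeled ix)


Answer: {begicrez=23647/3528, bre=duhupre, deca=smeplend, stesu=drewubo}

Derivation:
~$ mathcell load 49
:: 49
~$ mathcell reciproc
:: 1/49
~$ mathcell accrue 37/6
:: 1819/294
~$ mathcell divby 12/13
:: 23647/3528
~$ registry record begicrez ^
:: nil
~$ registry record bre duhupre
:: nil
~$ mathcell divby 37/3
:: 23647/43512
~$ mathcell accrue -41
:: -1760345/43512
~$ registry census
:: 4


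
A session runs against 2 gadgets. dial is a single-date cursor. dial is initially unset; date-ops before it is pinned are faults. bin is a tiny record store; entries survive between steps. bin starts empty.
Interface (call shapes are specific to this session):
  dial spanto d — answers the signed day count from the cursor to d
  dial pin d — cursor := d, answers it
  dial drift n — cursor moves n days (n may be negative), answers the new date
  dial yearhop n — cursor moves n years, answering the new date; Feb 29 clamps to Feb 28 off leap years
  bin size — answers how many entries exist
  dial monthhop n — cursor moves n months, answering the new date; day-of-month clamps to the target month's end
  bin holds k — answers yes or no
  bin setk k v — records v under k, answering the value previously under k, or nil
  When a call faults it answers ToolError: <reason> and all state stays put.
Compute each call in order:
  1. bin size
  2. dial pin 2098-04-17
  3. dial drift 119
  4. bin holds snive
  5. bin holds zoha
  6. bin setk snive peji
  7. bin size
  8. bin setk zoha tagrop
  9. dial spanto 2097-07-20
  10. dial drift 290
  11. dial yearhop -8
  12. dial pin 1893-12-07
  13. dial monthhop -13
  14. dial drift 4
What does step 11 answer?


Answer: 2091-05-31

Derivation:
-> bin size()
<- 0
-> dial pin(2098-04-17)
<- 2098-04-17
-> dial drift(119)
<- 2098-08-14
-> bin holds(snive)
<- no
-> bin holds(zoha)
<- no
-> bin setk(snive, peji)
<- nil
-> bin size()
<- 1
-> bin setk(zoha, tagrop)
<- nil
-> dial spanto(2097-07-20)
<- -390
-> dial drift(290)
<- 2099-05-31
-> dial yearhop(-8)
<- 2091-05-31
-> dial pin(1893-12-07)
<- 1893-12-07
-> dial monthhop(-13)
<- 1892-11-07
-> dial drift(4)
<- 1892-11-11


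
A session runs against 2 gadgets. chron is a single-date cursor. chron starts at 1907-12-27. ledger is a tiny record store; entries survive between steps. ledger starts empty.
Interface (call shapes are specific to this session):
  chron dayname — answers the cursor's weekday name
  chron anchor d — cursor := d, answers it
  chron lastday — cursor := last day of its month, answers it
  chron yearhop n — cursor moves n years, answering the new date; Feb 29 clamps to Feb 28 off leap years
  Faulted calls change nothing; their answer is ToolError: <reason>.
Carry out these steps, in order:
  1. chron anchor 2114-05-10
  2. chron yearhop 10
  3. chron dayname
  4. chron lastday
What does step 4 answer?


Answer: 2124-05-31

Derivation:
Do: chron anchor[d: 2114-05-10]
See: 2114-05-10
Do: chron yearhop[n: 10]
See: 2124-05-10
Do: chron dayname[]
See: Wednesday
Do: chron lastday[]
See: 2124-05-31


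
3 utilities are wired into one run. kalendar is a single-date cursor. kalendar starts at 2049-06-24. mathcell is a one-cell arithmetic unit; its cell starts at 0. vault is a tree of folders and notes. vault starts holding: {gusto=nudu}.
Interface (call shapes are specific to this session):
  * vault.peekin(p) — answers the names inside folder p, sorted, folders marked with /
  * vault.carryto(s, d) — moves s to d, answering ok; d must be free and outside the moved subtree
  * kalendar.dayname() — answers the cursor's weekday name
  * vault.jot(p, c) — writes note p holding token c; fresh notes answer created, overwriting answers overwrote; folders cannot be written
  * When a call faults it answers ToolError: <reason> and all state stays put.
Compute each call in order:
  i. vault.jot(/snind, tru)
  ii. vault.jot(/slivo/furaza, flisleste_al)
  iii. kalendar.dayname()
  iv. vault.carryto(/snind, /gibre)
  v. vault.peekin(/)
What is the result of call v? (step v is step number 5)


Answer: [gibre, gusto]

Derivation:
I use vault.jot using p='/snind', c='tru', and get created.
I use vault.jot using p='/slivo/furaza', c='flisleste_al': ToolError: no parent.
I try kalendar.dayname(), — result: Thursday.
Next I call vault.carryto using s='/snind', d='/gibre', and observe ok.
Then vault.peekin using p='/', and get [gibre, gusto].


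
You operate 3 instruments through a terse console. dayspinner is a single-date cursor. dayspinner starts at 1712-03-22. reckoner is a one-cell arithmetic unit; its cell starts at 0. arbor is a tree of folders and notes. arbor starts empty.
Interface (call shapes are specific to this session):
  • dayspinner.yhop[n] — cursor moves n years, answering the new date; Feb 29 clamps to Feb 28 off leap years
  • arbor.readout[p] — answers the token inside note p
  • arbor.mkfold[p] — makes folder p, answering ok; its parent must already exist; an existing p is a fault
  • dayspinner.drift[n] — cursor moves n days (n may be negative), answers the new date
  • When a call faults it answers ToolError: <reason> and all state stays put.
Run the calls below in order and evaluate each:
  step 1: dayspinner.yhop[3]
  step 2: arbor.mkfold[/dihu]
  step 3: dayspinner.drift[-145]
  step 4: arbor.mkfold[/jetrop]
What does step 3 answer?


Answer: 1714-10-28

Derivation:
Do: yhop[3]
See: 1715-03-22
Do: mkfold[/dihu]
See: ok
Do: drift[-145]
See: 1714-10-28
Do: mkfold[/jetrop]
See: ok


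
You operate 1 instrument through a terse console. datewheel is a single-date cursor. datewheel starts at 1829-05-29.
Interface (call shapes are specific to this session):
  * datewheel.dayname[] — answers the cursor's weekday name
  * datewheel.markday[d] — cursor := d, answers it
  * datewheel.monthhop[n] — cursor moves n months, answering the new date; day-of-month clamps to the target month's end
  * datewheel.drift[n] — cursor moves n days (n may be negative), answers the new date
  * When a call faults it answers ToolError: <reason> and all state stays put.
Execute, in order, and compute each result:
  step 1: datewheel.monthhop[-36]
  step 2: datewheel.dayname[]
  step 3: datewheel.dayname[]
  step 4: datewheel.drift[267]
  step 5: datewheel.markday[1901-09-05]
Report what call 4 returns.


Answer: 1827-02-20

Derivation:
-> datewheel.monthhop(n=-36)
<- 1826-05-29
-> datewheel.dayname()
<- Monday
-> datewheel.dayname()
<- Monday
-> datewheel.drift(n=267)
<- 1827-02-20
-> datewheel.markday(d=1901-09-05)
<- 1901-09-05


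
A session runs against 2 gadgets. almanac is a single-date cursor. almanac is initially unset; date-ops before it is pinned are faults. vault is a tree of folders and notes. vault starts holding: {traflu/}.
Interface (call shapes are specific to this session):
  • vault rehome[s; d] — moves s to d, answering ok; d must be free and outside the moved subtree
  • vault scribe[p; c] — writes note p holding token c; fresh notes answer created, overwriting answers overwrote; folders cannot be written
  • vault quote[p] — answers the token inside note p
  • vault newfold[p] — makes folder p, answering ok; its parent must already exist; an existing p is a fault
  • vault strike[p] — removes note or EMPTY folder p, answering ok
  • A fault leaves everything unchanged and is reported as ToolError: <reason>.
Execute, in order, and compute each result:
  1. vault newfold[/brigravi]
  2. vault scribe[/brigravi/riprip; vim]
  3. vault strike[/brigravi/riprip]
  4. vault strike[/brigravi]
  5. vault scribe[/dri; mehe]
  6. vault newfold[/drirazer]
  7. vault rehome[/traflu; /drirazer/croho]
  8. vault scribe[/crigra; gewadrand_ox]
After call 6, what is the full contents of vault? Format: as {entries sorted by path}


Answer: {dri=mehe, drirazer/, traflu/}

Derivation:
Do: vault newfold[p=/brigravi]
See: ok
Do: vault scribe[p=/brigravi/riprip; c=vim]
See: created
Do: vault strike[p=/brigravi/riprip]
See: ok
Do: vault strike[p=/brigravi]
See: ok
Do: vault scribe[p=/dri; c=mehe]
See: created
Do: vault newfold[p=/drirazer]
See: ok
Do: vault rehome[s=/traflu; d=/drirazer/croho]
See: ok
Do: vault scribe[p=/crigra; c=gewadrand_ox]
See: created


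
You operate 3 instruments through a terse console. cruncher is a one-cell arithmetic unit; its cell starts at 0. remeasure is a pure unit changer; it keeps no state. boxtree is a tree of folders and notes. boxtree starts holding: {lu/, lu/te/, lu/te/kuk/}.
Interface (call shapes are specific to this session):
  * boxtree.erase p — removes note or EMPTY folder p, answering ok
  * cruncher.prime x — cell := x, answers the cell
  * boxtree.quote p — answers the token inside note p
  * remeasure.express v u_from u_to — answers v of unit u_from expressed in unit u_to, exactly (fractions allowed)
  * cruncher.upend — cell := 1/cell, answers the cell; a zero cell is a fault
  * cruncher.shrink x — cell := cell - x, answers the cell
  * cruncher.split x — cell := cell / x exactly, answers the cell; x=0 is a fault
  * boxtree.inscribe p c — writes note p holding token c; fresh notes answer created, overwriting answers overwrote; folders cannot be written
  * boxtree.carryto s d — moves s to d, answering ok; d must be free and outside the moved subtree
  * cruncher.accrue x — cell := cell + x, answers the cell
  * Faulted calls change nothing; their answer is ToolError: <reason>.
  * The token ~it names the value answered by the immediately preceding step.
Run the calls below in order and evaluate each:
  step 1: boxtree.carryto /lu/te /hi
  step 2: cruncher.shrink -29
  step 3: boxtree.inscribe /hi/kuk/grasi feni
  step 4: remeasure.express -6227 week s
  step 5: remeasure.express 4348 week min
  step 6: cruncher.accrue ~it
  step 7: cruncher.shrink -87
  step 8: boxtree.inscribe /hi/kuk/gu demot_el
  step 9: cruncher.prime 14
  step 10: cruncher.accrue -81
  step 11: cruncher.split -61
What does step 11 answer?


Act: carryto[/lu/te; /hi]
Obs: ok
Act: shrink[-29]
Obs: 29
Act: inscribe[/hi/kuk/grasi; feni]
Obs: created
Act: express[-6227; week; s]
Obs: -3766089600
Act: express[4348; week; min]
Obs: 43827840
Act: accrue[~it]
Obs: 43827869
Act: shrink[-87]
Obs: 43827956
Act: inscribe[/hi/kuk/gu; demot_el]
Obs: created
Act: prime[14]
Obs: 14
Act: accrue[-81]
Obs: -67
Act: split[-61]
Obs: 67/61

Answer: 67/61


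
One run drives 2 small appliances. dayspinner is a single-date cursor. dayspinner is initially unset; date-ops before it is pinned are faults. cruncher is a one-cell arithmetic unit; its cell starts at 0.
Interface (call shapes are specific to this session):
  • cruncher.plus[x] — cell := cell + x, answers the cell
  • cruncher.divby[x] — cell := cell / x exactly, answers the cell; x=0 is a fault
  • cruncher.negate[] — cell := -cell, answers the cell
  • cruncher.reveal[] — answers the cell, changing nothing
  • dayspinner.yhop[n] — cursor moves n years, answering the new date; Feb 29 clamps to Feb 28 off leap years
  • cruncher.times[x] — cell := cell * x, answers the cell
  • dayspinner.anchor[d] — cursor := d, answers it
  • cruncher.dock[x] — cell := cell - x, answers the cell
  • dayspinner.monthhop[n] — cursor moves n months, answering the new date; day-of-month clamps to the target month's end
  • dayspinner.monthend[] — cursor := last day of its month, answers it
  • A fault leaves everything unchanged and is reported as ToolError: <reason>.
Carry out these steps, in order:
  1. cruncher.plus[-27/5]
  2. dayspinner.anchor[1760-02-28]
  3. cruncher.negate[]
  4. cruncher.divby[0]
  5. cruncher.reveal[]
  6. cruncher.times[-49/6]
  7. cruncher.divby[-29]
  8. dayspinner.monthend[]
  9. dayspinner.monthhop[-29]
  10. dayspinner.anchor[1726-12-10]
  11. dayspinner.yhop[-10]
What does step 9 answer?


Answer: 1757-09-29

Derivation:
Step: cruncher.plus[-27/5]
Result: -27/5
Step: dayspinner.anchor[1760-02-28]
Result: 1760-02-28
Step: cruncher.negate[]
Result: 27/5
Step: cruncher.divby[0]
Result: ToolError: division by zero
Step: cruncher.reveal[]
Result: 27/5
Step: cruncher.times[-49/6]
Result: -441/10
Step: cruncher.divby[-29]
Result: 441/290
Step: dayspinner.monthend[]
Result: 1760-02-29
Step: dayspinner.monthhop[-29]
Result: 1757-09-29
Step: dayspinner.anchor[1726-12-10]
Result: 1726-12-10
Step: dayspinner.yhop[-10]
Result: 1716-12-10


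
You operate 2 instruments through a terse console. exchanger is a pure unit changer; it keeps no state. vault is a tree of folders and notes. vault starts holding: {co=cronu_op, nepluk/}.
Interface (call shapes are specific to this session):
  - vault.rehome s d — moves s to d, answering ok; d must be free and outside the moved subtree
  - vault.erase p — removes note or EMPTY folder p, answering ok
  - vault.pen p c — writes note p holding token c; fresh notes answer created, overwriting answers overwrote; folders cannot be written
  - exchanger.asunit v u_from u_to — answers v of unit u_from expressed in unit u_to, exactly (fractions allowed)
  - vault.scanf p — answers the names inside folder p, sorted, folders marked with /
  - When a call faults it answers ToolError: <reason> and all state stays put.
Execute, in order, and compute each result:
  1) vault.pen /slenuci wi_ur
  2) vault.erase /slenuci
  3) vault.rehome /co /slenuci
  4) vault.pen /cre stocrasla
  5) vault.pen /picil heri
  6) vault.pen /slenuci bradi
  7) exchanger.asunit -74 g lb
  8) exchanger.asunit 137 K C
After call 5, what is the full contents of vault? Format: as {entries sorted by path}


% vault.pen p: /slenuci c: wi_ur
:: created
% vault.erase p: /slenuci
:: ok
% vault.rehome s: /co d: /slenuci
:: ok
% vault.pen p: /cre c: stocrasla
:: created
% vault.pen p: /picil c: heri
:: created
% vault.pen p: /slenuci c: bradi
:: overwrote
% exchanger.asunit v: -74 u_from: g u_to: lb
:: -7400000/45359237
% exchanger.asunit v: 137 u_from: K u_to: C
:: -2723/20

Answer: {cre=stocrasla, nepluk/, picil=heri, slenuci=cronu_op}
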